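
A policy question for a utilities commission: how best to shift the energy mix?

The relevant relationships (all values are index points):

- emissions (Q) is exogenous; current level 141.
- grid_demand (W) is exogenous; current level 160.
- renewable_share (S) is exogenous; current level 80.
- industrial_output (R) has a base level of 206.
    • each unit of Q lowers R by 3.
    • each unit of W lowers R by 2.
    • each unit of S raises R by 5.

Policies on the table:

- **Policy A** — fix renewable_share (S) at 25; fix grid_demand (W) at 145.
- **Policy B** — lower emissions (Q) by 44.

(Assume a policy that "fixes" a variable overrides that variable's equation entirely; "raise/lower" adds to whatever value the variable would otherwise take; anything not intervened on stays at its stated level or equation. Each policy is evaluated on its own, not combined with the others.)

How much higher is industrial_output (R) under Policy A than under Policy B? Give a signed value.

Policy A (S := 25, W := 145):
  Q = 141
  W = 145
  S = 25
  R = 206 − 3·141 − 2·145 + 5·25 = -382
Policy B (Q − 44):
  Q = 141 − 44 = 97
  W = 160
  S = 80
  R = 206 − 3·97 − 2·160 + 5·80 = -5
R: -382 − (-5) = -377

-377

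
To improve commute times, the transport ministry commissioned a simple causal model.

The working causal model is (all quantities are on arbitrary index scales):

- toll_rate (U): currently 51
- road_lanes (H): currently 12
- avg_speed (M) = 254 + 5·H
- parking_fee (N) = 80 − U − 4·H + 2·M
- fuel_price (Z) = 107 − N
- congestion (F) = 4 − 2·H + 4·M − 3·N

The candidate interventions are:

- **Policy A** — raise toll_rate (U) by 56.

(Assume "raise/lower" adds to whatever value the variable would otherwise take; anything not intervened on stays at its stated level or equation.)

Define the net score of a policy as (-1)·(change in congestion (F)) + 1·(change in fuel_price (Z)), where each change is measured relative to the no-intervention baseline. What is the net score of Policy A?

Baseline:
  U = 51
  H = 12
  M = 254 + 5·12 = 314
  N = 80 − 51 − 4·12 + 2·314 = 609
  Z = 107 − 609 = -502
  F = 4 − 2·12 + 4·314 − 3·609 = -591
Policy A (U + 56):
  U = 51 + 56 = 107
  H = 12
  M = 254 + 5·12 = 314
  N = 80 − 107 − 4·12 + 2·314 = 553
  Z = 107 − 553 = -446
  F = 4 − 2·12 + 4·314 − 3·553 = -423
ΔF = -423 − (-591) = 168; ΔZ = -446 − (-502) = 56
Score = (-1)·168 + 1·56 = -112

-112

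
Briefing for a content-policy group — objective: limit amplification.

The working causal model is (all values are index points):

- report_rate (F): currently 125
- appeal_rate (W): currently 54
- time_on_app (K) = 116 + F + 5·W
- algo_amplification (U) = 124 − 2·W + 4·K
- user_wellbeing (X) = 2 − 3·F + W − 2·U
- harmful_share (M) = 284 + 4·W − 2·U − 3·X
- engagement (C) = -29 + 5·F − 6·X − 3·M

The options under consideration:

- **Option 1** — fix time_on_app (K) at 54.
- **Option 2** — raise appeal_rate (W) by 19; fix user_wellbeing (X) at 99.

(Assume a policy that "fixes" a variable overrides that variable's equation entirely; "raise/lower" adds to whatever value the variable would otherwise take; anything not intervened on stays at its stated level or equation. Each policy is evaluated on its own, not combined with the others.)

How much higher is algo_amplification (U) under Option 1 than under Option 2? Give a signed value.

Option 1 (K := 54):
  F = 125
  W = 54
  K = 54
  U = 124 − 2·54 + 4·54 = 232
Option 2 (W + 19, X := 99):
  F = 125
  W = 54 + 19 = 73
  K = 116 + 125 + 5·73 = 606
  U = 124 − 2·73 + 4·606 = 2402
U: 232 − 2402 = -2170

-2170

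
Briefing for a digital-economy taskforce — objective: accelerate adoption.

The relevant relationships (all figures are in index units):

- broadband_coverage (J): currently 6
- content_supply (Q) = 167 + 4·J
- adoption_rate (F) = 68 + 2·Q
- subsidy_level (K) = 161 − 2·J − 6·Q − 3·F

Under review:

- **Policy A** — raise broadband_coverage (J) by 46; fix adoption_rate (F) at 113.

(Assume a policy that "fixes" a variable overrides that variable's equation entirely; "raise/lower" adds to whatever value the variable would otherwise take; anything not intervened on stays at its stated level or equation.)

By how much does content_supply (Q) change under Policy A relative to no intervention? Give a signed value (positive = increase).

184

Baseline:
  J = 6
  Q = 167 + 4·6 = 191
Policy A (J + 46, F := 113):
  J = 6 + 46 = 52
  Q = 167 + 4·52 = 375
Change in Q: 375 − 191 = 184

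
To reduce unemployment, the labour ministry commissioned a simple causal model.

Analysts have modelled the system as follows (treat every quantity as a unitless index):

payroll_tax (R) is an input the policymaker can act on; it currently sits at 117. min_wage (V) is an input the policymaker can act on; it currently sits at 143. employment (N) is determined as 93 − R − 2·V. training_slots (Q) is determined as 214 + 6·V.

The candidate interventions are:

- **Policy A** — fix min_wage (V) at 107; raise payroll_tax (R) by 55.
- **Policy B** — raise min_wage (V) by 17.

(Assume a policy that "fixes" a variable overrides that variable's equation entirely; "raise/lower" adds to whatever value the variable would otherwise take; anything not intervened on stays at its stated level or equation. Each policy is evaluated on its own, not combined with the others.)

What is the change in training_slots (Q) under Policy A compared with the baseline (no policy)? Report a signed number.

Baseline:
  V = 143
  Q = 214 + 6·143 = 1072
Policy A (V := 107, R + 55):
  V = 107
  Q = 214 + 6·107 = 856
Change in Q: 856 − 1072 = -216

-216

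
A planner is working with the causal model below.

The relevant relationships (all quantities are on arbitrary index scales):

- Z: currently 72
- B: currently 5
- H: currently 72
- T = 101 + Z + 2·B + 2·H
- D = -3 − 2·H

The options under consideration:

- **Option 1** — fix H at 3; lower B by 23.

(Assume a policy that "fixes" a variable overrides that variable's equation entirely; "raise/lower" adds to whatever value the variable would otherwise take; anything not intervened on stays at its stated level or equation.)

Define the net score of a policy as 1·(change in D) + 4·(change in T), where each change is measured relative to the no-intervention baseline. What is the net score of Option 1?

Baseline:
  Z = 72
  B = 5
  H = 72
  T = 101 + 72 + 2·5 + 2·72 = 327
  D = -3 − 2·72 = -147
Option 1 (H := 3, B − 23):
  Z = 72
  B = 5 − 23 = -18
  H = 3
  T = 101 + 72 + 2·(-18) + 2·3 = 143
  D = -3 − 2·3 = -9
ΔD = -9 − (-147) = 138; ΔT = 143 − 327 = -184
Score = 1·138 + 4·(-184) = -598

-598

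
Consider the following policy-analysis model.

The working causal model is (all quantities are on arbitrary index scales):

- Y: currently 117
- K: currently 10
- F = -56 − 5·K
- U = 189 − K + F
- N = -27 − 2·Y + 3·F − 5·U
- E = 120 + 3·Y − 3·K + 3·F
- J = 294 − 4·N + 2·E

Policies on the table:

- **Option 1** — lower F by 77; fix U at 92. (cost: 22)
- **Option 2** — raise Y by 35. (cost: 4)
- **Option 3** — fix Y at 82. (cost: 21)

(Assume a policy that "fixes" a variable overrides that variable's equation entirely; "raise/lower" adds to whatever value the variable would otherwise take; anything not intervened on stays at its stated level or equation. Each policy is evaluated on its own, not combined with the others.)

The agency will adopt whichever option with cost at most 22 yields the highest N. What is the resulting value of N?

Option 1 (F − 77, U := 92):
  Y = 117
  K = 10
  F = -56 − 5·10 (−77 from intervention) = -183
  U = 92
  N = -27 − 2·117 + 3·(-183) − 5·92 = -1270
Option 2 (Y + 35):
  Y = 117 + 35 = 152
  K = 10
  F = -56 − 5·10 = -106
  U = 189 − 10 + (-106) = 73
  N = -27 − 2·152 + 3·(-106) − 5·73 = -1014
Option 3 (Y := 82):
  Y = 82
  K = 10
  F = -56 − 5·10 = -106
  U = 189 − 10 + (-106) = 73
  N = -27 − 2·82 + 3·(-106) − 5·73 = -874
Comparing — Option 1: N=-1270, Option 2: N=-1014, Option 3: N=-874. Highest is -874 (Option 3).

-874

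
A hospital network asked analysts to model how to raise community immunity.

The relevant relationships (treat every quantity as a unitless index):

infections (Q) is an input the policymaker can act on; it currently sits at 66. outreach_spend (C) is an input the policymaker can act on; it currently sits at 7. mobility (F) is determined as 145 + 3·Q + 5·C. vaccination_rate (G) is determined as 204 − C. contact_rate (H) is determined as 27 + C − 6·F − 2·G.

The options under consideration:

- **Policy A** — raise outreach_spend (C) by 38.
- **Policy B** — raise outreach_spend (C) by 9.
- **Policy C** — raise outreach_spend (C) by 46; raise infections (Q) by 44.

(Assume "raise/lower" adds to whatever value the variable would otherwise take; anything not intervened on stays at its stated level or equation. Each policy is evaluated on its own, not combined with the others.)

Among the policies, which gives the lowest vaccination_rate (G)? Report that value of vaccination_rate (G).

151

Policy A (C + 38):
  C = 7 + 38 = 45
  G = 204 − 45 = 159
Policy B (C + 9):
  C = 7 + 9 = 16
  G = 204 − 16 = 188
Policy C (C + 46, Q + 44):
  C = 7 + 46 = 53
  G = 204 − 53 = 151
Comparing — Policy A: G=159, Policy B: G=188, Policy C: G=151. Lowest is 151 (Policy C).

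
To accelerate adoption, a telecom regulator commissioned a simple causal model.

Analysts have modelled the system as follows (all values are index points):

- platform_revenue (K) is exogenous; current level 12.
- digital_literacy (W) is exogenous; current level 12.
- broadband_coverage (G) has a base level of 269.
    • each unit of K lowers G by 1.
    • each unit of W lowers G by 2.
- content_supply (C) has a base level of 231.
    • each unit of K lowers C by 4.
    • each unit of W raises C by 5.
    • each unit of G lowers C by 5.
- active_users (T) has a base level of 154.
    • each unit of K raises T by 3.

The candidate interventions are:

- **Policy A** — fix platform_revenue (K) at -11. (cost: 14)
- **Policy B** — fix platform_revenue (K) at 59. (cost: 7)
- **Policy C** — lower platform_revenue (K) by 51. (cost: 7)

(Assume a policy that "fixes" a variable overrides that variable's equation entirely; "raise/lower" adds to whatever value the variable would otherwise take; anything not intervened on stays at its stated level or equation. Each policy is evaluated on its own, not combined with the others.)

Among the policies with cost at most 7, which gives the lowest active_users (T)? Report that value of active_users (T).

Policy B (K := 59):
  K = 59
  T = 154 + 3·59 = 331
Policy C (K − 51):
  K = 12 − 51 = -39
  T = 154 + 3·(-39) = 37
Comparing — Policy B: T=331, Policy C: T=37. Lowest is 37 (Policy C).

37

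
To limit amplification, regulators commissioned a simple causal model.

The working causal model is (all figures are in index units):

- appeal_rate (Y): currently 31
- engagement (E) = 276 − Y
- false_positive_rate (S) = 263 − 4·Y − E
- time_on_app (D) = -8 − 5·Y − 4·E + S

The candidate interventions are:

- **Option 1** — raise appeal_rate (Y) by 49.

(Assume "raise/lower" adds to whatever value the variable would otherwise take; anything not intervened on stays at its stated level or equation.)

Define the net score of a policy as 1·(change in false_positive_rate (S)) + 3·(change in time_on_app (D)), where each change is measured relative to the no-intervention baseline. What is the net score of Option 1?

Baseline:
  Y = 31
  E = 276 − 31 = 245
  S = 263 − 4·31 − 245 = -106
  D = -8 − 5·31 − 4·245 + (-106) = -1249
Option 1 (Y + 49):
  Y = 31 + 49 = 80
  E = 276 − 80 = 196
  S = 263 − 4·80 − 196 = -253
  D = -8 − 5·80 − 4·196 + (-253) = -1445
ΔS = -253 − (-106) = -147; ΔD = -1445 − (-1249) = -196
Score = 1·(-147) + 3·(-196) = -735

-735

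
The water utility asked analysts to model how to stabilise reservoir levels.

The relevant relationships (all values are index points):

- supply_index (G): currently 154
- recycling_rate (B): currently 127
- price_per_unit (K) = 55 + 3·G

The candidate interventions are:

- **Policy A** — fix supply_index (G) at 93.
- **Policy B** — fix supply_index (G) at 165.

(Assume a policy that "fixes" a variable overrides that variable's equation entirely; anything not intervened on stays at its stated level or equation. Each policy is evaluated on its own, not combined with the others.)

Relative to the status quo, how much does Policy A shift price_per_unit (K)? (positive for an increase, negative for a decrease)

Baseline:
  G = 154
  K = 55 + 3·154 = 517
Policy A (G := 93):
  G = 93
  K = 55 + 3·93 = 334
Change in K: 334 − 517 = -183

-183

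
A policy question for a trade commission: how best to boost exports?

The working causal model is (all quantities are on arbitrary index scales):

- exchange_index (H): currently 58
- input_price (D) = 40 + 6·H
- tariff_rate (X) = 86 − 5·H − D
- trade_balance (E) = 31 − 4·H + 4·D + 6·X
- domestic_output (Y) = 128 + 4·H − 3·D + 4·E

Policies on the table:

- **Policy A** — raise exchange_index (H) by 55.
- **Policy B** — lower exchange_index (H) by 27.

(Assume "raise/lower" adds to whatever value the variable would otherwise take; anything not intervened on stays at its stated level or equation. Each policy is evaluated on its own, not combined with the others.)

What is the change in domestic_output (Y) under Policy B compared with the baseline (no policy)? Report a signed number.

Baseline:
  H = 58
  D = 40 + 6·58 = 388
  X = 86 − 5·58 − 388 = -592
  E = 31 − 4·58 + 4·388 + 6·(-592) = -2201
  Y = 128 + 4·58 − 3·388 + 4·(-2201) = -9608
Policy B (H − 27):
  H = 58 − 27 = 31
  D = 40 + 6·31 = 226
  X = 86 − 5·31 − 226 = -295
  E = 31 − 4·31 + 4·226 + 6·(-295) = -959
  Y = 128 + 4·31 − 3·226 + 4·(-959) = -4262
Change in Y: -4262 − (-9608) = 5346

5346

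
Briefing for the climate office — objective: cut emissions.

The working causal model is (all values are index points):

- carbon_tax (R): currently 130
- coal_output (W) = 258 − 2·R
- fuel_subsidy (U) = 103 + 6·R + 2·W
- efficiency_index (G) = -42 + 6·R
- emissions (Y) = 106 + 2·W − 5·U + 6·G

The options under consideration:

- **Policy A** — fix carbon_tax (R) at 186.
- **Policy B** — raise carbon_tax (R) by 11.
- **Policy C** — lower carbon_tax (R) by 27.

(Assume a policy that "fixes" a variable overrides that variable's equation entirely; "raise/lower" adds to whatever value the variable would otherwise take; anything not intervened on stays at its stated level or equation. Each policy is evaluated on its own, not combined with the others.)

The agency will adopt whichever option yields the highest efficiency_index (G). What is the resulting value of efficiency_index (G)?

Policy A (R := 186):
  R = 186
  G = -42 + 6·186 = 1074
Policy B (R + 11):
  R = 130 + 11 = 141
  G = -42 + 6·141 = 804
Policy C (R − 27):
  R = 130 − 27 = 103
  G = -42 + 6·103 = 576
Comparing — Policy A: G=1074, Policy B: G=804, Policy C: G=576. Highest is 1074 (Policy A).

1074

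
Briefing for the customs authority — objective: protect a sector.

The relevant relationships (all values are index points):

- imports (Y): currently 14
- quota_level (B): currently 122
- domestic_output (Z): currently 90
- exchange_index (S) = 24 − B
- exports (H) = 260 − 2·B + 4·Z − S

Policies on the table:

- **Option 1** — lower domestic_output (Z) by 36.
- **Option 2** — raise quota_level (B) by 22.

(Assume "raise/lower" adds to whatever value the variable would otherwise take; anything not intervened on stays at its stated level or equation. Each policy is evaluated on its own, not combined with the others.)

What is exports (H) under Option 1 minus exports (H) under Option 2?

-122

Option 1 (Z − 36):
  B = 122
  Z = 90 − 36 = 54
  S = 24 − 122 = -98
  H = 260 − 2·122 + 4·54 − (-98) = 330
Option 2 (B + 22):
  B = 122 + 22 = 144
  Z = 90
  S = 24 − 144 = -120
  H = 260 − 2·144 + 4·90 − (-120) = 452
H: 330 − 452 = -122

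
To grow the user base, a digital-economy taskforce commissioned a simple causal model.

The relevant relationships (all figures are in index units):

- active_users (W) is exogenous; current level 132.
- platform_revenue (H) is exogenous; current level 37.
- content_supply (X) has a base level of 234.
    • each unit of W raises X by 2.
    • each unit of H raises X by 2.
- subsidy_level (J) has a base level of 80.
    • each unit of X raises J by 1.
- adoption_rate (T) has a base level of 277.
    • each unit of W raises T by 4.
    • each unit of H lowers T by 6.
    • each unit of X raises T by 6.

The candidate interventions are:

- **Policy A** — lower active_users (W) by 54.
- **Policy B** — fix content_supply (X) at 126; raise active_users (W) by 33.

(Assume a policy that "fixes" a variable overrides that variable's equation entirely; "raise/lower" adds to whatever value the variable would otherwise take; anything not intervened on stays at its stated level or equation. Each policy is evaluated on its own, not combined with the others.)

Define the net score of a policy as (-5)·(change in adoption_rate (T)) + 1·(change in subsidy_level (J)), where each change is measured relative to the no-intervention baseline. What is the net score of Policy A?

4212

Baseline:
  W = 132
  H = 37
  X = 234 + 2·132 + 2·37 = 572
  J = 80 + 572 = 652
  T = 277 + 4·132 − 6·37 + 6·572 = 4015
Policy A (W − 54):
  W = 132 − 54 = 78
  H = 37
  X = 234 + 2·78 + 2·37 = 464
  J = 80 + 464 = 544
  T = 277 + 4·78 − 6·37 + 6·464 = 3151
ΔT = 3151 − 4015 = -864; ΔJ = 544 − 652 = -108
Score = (-5)·(-864) + 1·(-108) = 4212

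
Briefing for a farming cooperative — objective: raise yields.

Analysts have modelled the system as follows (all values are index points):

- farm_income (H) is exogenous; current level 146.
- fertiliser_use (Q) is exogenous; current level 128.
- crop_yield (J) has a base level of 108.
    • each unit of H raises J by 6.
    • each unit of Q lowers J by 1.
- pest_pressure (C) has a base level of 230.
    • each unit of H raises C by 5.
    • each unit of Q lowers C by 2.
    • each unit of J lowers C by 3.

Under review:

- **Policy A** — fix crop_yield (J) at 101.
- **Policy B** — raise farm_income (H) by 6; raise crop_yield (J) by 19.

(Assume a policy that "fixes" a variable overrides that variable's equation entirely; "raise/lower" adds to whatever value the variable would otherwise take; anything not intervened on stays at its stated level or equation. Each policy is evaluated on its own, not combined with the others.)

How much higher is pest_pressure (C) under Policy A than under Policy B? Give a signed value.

Policy A (J := 101):
  H = 146
  Q = 128
  J = 101
  C = 230 + 5·146 − 2·128 − 3·101 = 401
Policy B (H + 6, J + 19):
  H = 146 + 6 = 152
  Q = 128
  J = 108 + 6·152 − 128 (+19 from intervention) = 911
  C = 230 + 5·152 − 2·128 − 3·911 = -1999
C: 401 − (-1999) = 2400

2400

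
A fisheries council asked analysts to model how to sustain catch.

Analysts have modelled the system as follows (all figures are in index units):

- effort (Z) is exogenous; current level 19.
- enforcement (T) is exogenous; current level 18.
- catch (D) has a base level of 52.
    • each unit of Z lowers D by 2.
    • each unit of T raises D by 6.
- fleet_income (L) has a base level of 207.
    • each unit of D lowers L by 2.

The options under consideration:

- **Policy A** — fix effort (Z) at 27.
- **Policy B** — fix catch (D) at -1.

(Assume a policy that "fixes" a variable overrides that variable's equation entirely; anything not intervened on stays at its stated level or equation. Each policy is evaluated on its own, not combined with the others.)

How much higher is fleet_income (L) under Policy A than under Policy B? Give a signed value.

-214

Policy A (Z := 27):
  Z = 27
  T = 18
  D = 52 − 2·27 + 6·18 = 106
  L = 207 − 2·106 = -5
Policy B (D := -1):
  Z = 19
  T = 18
  D = -1
  L = 207 − 2·(-1) = 209
L: -5 − 209 = -214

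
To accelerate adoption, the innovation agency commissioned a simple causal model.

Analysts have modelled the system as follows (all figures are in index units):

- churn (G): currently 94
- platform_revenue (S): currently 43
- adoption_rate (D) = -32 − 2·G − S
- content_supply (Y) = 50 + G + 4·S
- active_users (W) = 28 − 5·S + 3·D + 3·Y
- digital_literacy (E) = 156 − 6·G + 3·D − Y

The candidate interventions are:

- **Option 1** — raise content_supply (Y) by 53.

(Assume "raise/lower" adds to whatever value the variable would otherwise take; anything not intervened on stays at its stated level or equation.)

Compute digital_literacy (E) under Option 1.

Option 1 (Y + 53):
  G = 94
  S = 43
  D = -32 − 2·94 − 43 = -263
  Y = 50 + 94 + 4·43 (+53 from intervention) = 369
  E = 156 − 6·94 + 3·(-263) − 369 = -1566

-1566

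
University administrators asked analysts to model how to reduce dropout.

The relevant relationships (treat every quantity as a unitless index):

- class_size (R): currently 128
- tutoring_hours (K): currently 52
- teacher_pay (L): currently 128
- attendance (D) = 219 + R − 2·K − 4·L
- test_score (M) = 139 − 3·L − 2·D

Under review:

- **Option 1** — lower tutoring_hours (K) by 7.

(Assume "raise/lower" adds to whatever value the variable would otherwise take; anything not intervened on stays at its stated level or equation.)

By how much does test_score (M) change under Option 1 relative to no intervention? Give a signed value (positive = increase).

-28

Baseline:
  R = 128
  K = 52
  L = 128
  D = 219 + 128 − 2·52 − 4·128 = -269
  M = 139 − 3·128 − 2·(-269) = 293
Option 1 (K − 7):
  R = 128
  K = 52 − 7 = 45
  L = 128
  D = 219 + 128 − 2·45 − 4·128 = -255
  M = 139 − 3·128 − 2·(-255) = 265
Change in M: 265 − 293 = -28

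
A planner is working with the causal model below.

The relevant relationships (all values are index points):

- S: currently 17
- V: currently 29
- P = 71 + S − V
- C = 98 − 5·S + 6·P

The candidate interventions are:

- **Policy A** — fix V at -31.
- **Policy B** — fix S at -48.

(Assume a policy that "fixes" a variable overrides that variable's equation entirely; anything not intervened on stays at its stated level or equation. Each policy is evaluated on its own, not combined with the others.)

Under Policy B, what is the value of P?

-6

Policy B (S := -48):
  S = -48
  V = 29
  P = 71 + (-48) − 29 = -6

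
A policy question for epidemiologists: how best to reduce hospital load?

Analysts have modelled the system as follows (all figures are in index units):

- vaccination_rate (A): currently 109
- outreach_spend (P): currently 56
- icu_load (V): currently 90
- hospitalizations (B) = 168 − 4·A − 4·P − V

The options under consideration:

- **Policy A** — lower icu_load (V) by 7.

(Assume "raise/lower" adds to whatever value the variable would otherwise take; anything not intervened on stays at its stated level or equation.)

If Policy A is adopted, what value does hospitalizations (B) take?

Policy A (V − 7):
  A = 109
  P = 56
  V = 90 − 7 = 83
  B = 168 − 4·109 − 4·56 − 83 = -575

-575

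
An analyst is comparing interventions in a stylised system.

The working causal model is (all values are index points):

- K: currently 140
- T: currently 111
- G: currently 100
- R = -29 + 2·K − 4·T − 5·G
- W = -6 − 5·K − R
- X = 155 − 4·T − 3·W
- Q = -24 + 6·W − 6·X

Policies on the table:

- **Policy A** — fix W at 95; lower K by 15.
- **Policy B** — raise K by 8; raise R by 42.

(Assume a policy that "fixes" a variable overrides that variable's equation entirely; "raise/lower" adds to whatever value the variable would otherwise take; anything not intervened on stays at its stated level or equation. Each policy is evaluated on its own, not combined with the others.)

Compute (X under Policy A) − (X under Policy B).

-618

Policy A (W := 95, K − 15):
  K = 140 − 15 = 125
  T = 111
  G = 100
  R = -29 + 2·125 − 4·111 − 5·100 = -723
  W = 95
  X = 155 − 4·111 − 3·95 = -574
Policy B (K + 8, R + 42):
  K = 140 + 8 = 148
  T = 111
  G = 100
  R = -29 + 2·148 − 4·111 − 5·100 (+42 from intervention) = -635
  W = -6 − 5·148 − (-635) = -111
  X = 155 − 4·111 − 3·(-111) = 44
X: -574 − 44 = -618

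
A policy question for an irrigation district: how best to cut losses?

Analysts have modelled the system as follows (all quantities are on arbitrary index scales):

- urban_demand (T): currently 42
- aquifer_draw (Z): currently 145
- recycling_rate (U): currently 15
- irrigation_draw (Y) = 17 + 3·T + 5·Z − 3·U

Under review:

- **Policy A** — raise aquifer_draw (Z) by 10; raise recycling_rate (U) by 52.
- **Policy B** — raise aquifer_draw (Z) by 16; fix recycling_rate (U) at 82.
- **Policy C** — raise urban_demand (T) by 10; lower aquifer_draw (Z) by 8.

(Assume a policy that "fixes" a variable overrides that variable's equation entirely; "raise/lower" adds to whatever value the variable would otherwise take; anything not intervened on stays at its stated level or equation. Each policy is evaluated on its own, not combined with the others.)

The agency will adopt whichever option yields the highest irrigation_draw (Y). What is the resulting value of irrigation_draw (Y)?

Policy A (Z + 10, U + 52):
  T = 42
  Z = 145 + 10 = 155
  U = 15 + 52 = 67
  Y = 17 + 3·42 + 5·155 − 3·67 = 717
Policy B (Z + 16, U := 82):
  T = 42
  Z = 145 + 16 = 161
  U = 82
  Y = 17 + 3·42 + 5·161 − 3·82 = 702
Policy C (T + 10, Z − 8):
  T = 42 + 10 = 52
  Z = 145 − 8 = 137
  U = 15
  Y = 17 + 3·52 + 5·137 − 3·15 = 813
Comparing — Policy A: Y=717, Policy B: Y=702, Policy C: Y=813. Highest is 813 (Policy C).

813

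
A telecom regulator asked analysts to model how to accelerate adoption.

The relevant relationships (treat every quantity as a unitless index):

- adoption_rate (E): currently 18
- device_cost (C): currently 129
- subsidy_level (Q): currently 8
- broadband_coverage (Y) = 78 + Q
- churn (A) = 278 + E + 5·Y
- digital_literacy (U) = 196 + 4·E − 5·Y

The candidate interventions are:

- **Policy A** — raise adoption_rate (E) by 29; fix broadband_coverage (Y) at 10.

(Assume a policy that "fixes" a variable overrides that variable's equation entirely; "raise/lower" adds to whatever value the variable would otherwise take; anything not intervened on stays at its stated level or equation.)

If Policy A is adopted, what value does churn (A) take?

375

Policy A (E + 29, Y := 10):
  E = 18 + 29 = 47
  Q = 8
  Y = 10
  A = 278 + 47 + 5·10 = 375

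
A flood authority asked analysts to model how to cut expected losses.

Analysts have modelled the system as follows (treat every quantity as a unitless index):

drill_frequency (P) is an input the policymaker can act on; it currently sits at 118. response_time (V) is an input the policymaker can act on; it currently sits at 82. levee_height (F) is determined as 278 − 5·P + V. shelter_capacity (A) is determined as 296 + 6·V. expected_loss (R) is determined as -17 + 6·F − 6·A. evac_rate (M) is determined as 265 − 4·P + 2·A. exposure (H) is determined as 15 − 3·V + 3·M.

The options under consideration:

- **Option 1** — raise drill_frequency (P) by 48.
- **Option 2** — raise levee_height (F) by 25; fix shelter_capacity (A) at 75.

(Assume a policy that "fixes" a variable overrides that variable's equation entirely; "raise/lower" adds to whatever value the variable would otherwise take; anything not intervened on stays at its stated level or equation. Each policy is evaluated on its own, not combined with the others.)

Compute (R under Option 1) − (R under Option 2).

Option 1 (P + 48):
  P = 118 + 48 = 166
  V = 82
  F = 278 − 5·166 + 82 = -470
  A = 296 + 6·82 = 788
  R = -17 + 6·(-470) − 6·788 = -7565
Option 2 (F + 25, A := 75):
  P = 118
  V = 82
  F = 278 − 5·118 + 82 (+25 from intervention) = -205
  A = 75
  R = -17 + 6·(-205) − 6·75 = -1697
R: -7565 − (-1697) = -5868

-5868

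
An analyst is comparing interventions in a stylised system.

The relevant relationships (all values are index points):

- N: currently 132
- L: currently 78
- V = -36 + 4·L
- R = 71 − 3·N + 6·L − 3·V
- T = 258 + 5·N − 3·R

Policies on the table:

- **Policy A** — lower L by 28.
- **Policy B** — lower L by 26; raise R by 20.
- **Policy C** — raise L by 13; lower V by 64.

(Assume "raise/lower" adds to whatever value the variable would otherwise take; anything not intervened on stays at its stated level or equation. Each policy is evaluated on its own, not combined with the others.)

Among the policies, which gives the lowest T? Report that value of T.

2445

Policy A (L − 28):
  N = 132
  L = 78 − 28 = 50
  V = -36 + 4·50 = 164
  R = 71 − 3·132 + 6·50 − 3·164 = -517
  T = 258 + 5·132 − 3·(-517) = 2469
Policy B (L − 26, R + 20):
  N = 132
  L = 78 − 26 = 52
  V = -36 + 4·52 = 172
  R = 71 − 3·132 + 6·52 − 3·172 (+20 from intervention) = -509
  T = 258 + 5·132 − 3·(-509) = 2445
Policy C (L + 13, V − 64):
  N = 132
  L = 78 + 13 = 91
  V = -36 + 4·91 (−64 from intervention) = 264
  R = 71 − 3·132 + 6·91 − 3·264 = -571
  T = 258 + 5·132 − 3·(-571) = 2631
Comparing — Policy A: T=2469, Policy B: T=2445, Policy C: T=2631. Lowest is 2445 (Policy B).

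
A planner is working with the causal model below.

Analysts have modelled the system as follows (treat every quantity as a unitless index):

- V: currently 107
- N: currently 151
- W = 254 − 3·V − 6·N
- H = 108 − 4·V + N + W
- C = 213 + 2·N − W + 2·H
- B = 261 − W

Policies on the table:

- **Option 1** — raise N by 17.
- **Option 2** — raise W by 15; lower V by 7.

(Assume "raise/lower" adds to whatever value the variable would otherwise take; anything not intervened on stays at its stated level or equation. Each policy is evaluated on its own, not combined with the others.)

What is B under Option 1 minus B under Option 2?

138

Option 1 (N + 17):
  V = 107
  N = 151 + 17 = 168
  W = 254 − 3·107 − 6·168 = -1075
  B = 261 − (-1075) = 1336
Option 2 (W + 15, V − 7):
  V = 107 − 7 = 100
  N = 151
  W = 254 − 3·100 − 6·151 (+15 from intervention) = -937
  B = 261 − (-937) = 1198
B: 1336 − 1198 = 138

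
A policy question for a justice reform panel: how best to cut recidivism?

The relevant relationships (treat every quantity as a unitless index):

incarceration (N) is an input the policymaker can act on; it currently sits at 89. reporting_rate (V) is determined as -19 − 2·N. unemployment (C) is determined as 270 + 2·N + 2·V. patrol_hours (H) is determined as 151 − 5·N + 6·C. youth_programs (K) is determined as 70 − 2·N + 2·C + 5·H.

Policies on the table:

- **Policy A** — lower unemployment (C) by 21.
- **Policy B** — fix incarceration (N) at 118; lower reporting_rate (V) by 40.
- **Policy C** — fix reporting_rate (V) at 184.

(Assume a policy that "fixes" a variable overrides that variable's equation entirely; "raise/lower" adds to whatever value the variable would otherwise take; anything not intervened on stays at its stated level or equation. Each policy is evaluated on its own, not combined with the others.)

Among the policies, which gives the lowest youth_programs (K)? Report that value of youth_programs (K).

Policy A (C − 21):
  N = 89
  V = -19 − 2·89 = -197
  C = 270 + 2·89 + 2·(-197) (−21 from intervention) = 33
  H = 151 − 5·89 + 6·33 = -96
  K = 70 − 2·89 + 2·33 + 5·(-96) = -522
Policy B (N := 118, V − 40):
  N = 118
  V = -19 − 2·118 (−40 from intervention) = -295
  C = 270 + 2·118 + 2·(-295) = -84
  H = 151 − 5·118 + 6·(-84) = -943
  K = 70 − 2·118 + 2·(-84) + 5·(-943) = -5049
Policy C (V := 184):
  N = 89
  V = 184
  C = 270 + 2·89 + 2·184 = 816
  H = 151 − 5·89 + 6·816 = 4602
  K = 70 − 2·89 + 2·816 + 5·4602 = 24534
Comparing — Policy A: K=-522, Policy B: K=-5049, Policy C: K=24534. Lowest is -5049 (Policy B).

-5049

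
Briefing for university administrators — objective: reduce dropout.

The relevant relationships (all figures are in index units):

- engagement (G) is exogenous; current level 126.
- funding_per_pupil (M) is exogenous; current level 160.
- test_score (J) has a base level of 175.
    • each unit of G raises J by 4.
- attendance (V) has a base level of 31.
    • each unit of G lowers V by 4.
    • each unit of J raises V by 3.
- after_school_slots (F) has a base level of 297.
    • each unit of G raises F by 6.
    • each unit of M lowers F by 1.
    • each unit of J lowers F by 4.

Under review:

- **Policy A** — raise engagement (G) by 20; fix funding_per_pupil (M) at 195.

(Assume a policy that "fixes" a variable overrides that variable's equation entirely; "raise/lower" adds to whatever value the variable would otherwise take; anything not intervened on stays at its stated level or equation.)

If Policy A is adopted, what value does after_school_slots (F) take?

-2058

Policy A (G + 20, M := 195):
  G = 126 + 20 = 146
  M = 195
  J = 175 + 4·146 = 759
  F = 297 + 6·146 − 195 − 4·759 = -2058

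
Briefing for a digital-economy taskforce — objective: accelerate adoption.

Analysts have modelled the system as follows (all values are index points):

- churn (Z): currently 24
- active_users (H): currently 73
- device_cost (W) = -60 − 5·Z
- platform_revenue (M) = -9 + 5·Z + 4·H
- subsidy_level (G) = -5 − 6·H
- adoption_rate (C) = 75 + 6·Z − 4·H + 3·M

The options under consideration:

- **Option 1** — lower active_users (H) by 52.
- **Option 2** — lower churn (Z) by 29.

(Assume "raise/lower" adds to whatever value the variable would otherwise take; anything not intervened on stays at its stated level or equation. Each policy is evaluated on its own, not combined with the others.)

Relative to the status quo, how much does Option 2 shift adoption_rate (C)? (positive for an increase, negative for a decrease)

Baseline:
  Z = 24
  H = 73
  M = -9 + 5·24 + 4·73 = 403
  C = 75 + 6·24 − 4·73 + 3·403 = 1136
Option 2 (Z − 29):
  Z = 24 − 29 = -5
  H = 73
  M = -9 + 5·(-5) + 4·73 = 258
  C = 75 + 6·(-5) − 4·73 + 3·258 = 527
Change in C: 527 − 1136 = -609

-609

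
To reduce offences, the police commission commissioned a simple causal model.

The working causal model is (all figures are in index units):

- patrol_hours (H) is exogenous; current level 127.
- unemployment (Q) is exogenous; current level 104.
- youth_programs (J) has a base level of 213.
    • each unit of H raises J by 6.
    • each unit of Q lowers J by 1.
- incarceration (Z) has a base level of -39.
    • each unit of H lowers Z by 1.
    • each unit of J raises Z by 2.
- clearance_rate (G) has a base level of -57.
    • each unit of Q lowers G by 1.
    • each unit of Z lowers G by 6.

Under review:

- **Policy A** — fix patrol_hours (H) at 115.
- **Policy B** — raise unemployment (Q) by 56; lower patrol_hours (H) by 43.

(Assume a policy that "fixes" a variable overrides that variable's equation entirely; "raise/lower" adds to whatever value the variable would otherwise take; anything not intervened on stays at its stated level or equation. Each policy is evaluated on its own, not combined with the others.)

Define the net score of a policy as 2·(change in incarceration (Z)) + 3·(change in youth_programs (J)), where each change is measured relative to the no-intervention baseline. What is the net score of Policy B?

Baseline:
  H = 127
  Q = 104
  J = 213 + 6·127 − 104 = 871
  Z = -39 − 127 + 2·871 = 1576
Policy B (Q + 56, H − 43):
  H = 127 − 43 = 84
  Q = 104 + 56 = 160
  J = 213 + 6·84 − 160 = 557
  Z = -39 − 84 + 2·557 = 991
ΔZ = 991 − 1576 = -585; ΔJ = 557 − 871 = -314
Score = 2·(-585) + 3·(-314) = -2112

-2112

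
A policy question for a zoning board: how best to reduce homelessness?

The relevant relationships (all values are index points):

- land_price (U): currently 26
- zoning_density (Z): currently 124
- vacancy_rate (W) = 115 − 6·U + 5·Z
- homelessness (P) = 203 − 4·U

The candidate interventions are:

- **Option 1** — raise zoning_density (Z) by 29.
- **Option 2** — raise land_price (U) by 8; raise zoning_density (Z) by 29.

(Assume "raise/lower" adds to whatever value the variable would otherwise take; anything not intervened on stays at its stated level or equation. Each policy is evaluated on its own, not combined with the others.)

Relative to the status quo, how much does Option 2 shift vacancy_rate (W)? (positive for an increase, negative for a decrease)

97

Baseline:
  U = 26
  Z = 124
  W = 115 − 6·26 + 5·124 = 579
Option 2 (U + 8, Z + 29):
  U = 26 + 8 = 34
  Z = 124 + 29 = 153
  W = 115 − 6·34 + 5·153 = 676
Change in W: 676 − 579 = 97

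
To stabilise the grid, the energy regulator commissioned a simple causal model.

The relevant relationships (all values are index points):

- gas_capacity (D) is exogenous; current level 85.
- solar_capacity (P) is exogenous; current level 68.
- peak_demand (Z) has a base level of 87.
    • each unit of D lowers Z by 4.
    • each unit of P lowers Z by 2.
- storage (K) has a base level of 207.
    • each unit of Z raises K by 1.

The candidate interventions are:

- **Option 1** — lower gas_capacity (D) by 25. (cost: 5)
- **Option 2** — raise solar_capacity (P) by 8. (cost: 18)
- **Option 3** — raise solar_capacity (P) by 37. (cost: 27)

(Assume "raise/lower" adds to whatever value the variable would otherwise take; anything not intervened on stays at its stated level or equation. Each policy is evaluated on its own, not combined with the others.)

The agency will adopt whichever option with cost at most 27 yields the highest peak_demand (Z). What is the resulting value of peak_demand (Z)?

Option 1 (D − 25):
  D = 85 − 25 = 60
  P = 68
  Z = 87 − 4·60 − 2·68 = -289
Option 2 (P + 8):
  D = 85
  P = 68 + 8 = 76
  Z = 87 − 4·85 − 2·76 = -405
Option 3 (P + 37):
  D = 85
  P = 68 + 37 = 105
  Z = 87 − 4·85 − 2·105 = -463
Comparing — Option 1: Z=-289, Option 2: Z=-405, Option 3: Z=-463. Highest is -289 (Option 1).

-289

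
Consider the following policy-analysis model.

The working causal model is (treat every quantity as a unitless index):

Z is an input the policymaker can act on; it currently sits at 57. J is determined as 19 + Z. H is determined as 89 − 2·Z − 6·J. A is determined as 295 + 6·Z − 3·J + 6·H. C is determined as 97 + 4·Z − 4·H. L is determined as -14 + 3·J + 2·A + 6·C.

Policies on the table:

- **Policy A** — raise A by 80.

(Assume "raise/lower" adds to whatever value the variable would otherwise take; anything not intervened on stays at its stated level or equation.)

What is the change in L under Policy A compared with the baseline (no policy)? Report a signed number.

Baseline:
  Z = 57
  J = 19 + 57 = 76
  H = 89 − 2·57 − 6·76 = -481
  A = 295 + 6·57 − 3·76 + 6·(-481) = -2477
  C = 97 + 4·57 − 4·(-481) = 2249
  L = -14 + 3·76 + 2·(-2477) + 6·2249 = 8754
Policy A (A + 80):
  Z = 57
  J = 19 + 57 = 76
  H = 89 − 2·57 − 6·76 = -481
  A = 295 + 6·57 − 3·76 + 6·(-481) (+80 from intervention) = -2397
  C = 97 + 4·57 − 4·(-481) = 2249
  L = -14 + 3·76 + 2·(-2397) + 6·2249 = 8914
Change in L: 8914 − 8754 = 160

160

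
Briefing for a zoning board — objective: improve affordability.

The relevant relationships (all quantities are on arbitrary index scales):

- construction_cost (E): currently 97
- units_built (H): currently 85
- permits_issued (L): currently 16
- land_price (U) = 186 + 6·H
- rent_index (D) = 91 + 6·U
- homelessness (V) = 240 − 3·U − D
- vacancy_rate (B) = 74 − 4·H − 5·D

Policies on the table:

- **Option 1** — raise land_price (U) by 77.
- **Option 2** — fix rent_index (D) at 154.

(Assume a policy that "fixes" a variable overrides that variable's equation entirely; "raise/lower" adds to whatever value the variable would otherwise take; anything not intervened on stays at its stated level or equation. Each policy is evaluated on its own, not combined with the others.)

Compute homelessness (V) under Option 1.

-6808

Option 1 (U + 77):
  H = 85
  U = 186 + 6·85 (+77 from intervention) = 773
  D = 91 + 6·773 = 4729
  V = 240 − 3·773 − 4729 = -6808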